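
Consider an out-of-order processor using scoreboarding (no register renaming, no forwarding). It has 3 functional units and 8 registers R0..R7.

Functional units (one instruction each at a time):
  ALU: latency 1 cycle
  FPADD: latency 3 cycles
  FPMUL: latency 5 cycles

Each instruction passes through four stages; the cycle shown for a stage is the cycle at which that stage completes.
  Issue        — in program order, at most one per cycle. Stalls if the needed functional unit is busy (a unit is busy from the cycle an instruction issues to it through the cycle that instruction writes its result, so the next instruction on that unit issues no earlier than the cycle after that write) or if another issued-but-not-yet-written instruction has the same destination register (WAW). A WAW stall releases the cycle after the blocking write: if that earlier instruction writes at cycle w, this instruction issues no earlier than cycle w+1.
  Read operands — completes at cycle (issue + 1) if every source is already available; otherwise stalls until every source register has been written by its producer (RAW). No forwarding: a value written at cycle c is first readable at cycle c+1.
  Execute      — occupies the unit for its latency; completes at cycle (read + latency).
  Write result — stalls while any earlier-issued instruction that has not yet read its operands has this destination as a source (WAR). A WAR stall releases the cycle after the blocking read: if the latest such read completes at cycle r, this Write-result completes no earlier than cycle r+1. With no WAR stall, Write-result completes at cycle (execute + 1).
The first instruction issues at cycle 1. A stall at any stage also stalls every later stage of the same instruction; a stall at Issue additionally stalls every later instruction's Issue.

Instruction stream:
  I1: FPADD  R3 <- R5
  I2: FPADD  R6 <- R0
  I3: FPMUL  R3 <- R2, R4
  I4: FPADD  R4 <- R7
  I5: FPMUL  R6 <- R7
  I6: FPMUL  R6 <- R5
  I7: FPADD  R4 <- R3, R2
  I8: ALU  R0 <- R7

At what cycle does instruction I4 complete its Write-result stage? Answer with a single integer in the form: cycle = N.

[1] issue I1 (FPADD)
[2] I1 read-ops
[5] I1 finished on FPADD
[6] I1→R3
[7] issue I2 (FPADD)
[8] I2 read-ops | issue I3 (FPMUL)
[9] I3 read-ops
[11] I2 finished on FPADD
[12] I2→R6
[13] issue I4 (FPADD)
[14] I3 finished on FPMUL | I4 read-ops
[15] I3→R3
[16] issue I5 (FPMUL)
[17] I4 finished on FPADD | I5 read-ops
[18] I4→R4
[22] I5 finished on FPMUL
[23] I5→R6
[24] issue I6 (FPMUL)
[25] I6 read-ops | issue I7 (FPADD)
[26] I7 read-ops | issue I8 (ALU)
[27] I8 read-ops
[28] I8 finished on ALU
[29] I7 finished on FPADD | I8→R0
[30] I6 finished on FPMUL | I7→R4
[31] I6→R6

cycle = 18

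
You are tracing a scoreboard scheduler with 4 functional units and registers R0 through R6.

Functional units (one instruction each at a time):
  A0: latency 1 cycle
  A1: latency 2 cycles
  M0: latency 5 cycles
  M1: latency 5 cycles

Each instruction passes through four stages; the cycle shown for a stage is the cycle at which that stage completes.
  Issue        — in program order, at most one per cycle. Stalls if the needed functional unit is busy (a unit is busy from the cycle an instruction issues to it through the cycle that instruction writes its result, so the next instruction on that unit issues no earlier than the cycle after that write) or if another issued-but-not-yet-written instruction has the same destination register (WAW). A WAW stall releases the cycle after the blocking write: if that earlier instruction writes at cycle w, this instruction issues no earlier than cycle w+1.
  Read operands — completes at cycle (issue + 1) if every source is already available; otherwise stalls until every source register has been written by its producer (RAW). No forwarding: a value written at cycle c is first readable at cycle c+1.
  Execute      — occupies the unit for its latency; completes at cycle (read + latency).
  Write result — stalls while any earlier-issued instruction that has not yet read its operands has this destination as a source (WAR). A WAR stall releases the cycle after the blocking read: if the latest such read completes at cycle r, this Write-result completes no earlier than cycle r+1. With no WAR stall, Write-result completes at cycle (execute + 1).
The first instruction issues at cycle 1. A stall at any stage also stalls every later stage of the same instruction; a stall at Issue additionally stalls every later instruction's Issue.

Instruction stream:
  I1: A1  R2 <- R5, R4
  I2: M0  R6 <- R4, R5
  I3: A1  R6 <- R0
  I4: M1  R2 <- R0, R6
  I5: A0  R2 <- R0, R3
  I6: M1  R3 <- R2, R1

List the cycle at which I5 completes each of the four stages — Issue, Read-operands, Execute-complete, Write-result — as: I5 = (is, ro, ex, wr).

c1: I1→A1
c2: I1 RO, I2→M0
c3: I2 RO
c4: I1 EX
c5: I1 WR R2
c8: I2 EX
c9: I2 WR R6
c10: I3→A1
c11: I3 RO, I4→M1
c13: I3 EX
c14: I3 WR R6
c15: I4 RO
c20: I4 EX
c21: I4 WR R2
c22: I5→A0
c23: I5 RO, I6→M1
c24: I5 EX
c25: I5 WR R2
c26: I6 RO
c31: I6 EX
c32: I6 WR R3

I5 = (22, 23, 24, 25)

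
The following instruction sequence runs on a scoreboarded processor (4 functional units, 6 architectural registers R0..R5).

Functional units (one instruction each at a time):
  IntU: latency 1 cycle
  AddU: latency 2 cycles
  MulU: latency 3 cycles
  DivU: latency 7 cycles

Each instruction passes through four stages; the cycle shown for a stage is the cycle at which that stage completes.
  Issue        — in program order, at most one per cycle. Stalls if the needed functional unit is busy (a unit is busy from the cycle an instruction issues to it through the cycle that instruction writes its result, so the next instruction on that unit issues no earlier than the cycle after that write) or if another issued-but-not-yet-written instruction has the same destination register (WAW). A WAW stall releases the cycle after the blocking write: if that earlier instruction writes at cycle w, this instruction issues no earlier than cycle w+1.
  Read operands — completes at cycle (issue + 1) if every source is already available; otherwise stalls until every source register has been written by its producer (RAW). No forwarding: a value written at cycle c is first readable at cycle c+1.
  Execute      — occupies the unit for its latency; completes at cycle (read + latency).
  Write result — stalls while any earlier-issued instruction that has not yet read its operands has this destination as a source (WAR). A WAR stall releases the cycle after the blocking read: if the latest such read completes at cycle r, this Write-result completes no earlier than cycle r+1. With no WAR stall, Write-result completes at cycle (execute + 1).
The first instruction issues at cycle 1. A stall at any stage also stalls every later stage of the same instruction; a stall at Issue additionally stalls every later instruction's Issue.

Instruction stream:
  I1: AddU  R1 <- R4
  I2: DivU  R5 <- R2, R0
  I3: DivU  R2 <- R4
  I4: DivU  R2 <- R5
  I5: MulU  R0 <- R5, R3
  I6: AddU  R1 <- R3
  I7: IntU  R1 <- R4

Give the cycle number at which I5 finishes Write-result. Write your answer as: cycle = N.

cycle 1: I1→AddU
cycle 2: I1 RO · I2→DivU
cycle 3: I2 RO
cycle 4: I1 EX
cycle 5: I1 WR R1
cycle 10: I2 EX
cycle 11: I2 WR R5
cycle 12: I3→DivU
cycle 13: I3 RO
cycle 20: I3 EX
cycle 21: I3 WR R2
cycle 22: I4→DivU
cycle 23: I4 RO · I5→MulU
cycle 24: I5 RO · I6→AddU
cycle 25: I6 RO
cycle 27: I5 EX · I6 EX
cycle 28: I5 WR R0 · I6 WR R1
cycle 29: I7→IntU
cycle 30: I4 EX · I7 RO
cycle 31: I4 WR R2 · I7 EX
cycle 32: I7 WR R1

cycle = 28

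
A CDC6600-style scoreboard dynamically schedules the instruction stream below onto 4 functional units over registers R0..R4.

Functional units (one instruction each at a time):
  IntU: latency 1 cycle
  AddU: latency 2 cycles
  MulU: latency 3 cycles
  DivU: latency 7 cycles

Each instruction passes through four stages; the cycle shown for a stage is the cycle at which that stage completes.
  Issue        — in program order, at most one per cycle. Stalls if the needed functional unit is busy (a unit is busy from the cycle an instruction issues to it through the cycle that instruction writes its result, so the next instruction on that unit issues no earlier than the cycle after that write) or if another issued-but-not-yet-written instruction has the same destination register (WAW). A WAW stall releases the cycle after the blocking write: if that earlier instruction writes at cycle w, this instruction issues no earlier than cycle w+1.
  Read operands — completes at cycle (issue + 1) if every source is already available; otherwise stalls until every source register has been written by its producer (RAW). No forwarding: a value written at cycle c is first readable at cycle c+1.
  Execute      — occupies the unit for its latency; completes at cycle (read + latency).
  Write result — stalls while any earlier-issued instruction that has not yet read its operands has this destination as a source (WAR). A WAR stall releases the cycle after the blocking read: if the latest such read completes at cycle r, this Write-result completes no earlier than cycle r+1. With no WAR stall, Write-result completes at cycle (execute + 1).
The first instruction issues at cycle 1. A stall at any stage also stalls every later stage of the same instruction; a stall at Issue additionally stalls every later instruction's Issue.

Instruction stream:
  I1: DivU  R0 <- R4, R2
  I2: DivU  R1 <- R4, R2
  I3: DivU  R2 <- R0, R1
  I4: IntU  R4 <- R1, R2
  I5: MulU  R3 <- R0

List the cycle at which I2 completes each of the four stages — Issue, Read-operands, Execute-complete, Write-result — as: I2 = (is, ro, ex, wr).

I2 = (11, 12, 19, 20)

cycle 1: I1 issues→DivU
cycle 2: I1 reads
cycle 9: I1 exec-done
cycle 10: I1 writes R0
cycle 11: I2 issues→DivU
cycle 12: I2 reads
cycle 19: I2 exec-done
cycle 20: I2 writes R1
cycle 21: I3 issues→DivU
cycle 22: I3 reads | I4 issues→IntU
cycle 23: I5 issues→MulU
cycle 24: I5 reads
cycle 27: I5 exec-done
cycle 28: I5 writes R3
cycle 29: I3 exec-done
cycle 30: I3 writes R2
cycle 31: I4 reads
cycle 32: I4 exec-done
cycle 33: I4 writes R4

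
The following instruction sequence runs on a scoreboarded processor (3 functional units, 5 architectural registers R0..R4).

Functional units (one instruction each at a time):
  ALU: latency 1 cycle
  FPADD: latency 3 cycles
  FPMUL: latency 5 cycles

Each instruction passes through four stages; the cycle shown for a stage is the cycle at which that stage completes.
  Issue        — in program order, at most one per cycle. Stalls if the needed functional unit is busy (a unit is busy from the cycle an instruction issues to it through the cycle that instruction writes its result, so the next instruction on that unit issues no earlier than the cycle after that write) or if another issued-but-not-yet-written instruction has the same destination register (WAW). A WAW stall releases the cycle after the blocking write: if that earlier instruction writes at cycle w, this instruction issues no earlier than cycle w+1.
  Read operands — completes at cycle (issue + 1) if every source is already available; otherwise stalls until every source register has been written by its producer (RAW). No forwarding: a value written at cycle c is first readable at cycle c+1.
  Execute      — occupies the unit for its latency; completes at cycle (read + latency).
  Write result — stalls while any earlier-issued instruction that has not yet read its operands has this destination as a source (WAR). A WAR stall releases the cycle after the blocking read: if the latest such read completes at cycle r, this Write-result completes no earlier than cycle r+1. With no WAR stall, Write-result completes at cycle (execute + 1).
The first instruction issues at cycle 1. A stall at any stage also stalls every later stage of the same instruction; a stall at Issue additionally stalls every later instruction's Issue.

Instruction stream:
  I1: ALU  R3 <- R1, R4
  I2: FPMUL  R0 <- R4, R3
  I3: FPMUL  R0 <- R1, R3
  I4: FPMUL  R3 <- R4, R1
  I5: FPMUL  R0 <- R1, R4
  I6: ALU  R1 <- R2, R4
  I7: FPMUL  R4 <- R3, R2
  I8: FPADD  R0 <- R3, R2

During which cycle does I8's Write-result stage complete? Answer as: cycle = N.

  I1 | 1 | 2 | 3 | 4
  I2 | 2 | 5 | 10 | 11   RAW R3: wait I1 write@4
  I3 | 12 | 13 | 18 | 19   struct: FPMUL busy until I2 writes@11
  I4 | 20 | 21 | 26 | 27   struct: FPMUL busy until I3 writes@19
  I5 | 28 | 29 | 34 | 35   struct: FPMUL busy until I4 writes@27
  I6 | 29 | 30 | 31 | 32
  I7 | 36 | 37 | 42 | 43   struct: FPMUL busy until I5 writes@35
  I8 | 37 | 38 | 41 | 42

cycle = 42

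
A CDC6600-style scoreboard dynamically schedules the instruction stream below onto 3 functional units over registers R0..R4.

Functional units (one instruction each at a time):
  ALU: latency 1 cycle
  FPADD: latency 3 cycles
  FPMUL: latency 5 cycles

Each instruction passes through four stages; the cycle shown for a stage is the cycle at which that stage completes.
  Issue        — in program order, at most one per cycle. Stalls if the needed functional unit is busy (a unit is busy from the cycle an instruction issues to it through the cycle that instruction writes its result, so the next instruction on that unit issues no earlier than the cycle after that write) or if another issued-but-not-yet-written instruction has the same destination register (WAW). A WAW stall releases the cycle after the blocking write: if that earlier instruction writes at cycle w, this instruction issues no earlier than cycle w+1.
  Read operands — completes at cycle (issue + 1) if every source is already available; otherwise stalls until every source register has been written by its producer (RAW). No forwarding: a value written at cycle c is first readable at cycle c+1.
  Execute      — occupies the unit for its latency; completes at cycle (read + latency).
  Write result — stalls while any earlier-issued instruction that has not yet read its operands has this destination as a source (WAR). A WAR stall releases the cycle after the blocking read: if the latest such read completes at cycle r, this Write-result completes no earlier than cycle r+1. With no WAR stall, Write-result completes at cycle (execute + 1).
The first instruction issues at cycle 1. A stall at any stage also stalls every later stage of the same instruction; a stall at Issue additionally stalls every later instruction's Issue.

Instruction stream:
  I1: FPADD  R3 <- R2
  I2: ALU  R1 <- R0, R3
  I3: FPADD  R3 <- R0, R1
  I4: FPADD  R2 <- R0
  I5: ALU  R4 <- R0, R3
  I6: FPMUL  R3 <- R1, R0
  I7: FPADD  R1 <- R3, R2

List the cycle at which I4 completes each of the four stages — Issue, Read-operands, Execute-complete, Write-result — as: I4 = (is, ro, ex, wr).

I1  is:1  ro:2  ex:5  wr:6
I2  is:2  ro:7  ex:8  wr:9  — RAW R3: wait I1 write@6
I3  is:7  ro:10  ex:13  wr:14  — struct: FPADD busy until I1 writes@6, RAW R1: wait I2 write@9
I4  is:15  ro:16  ex:19  wr:20  — struct: FPADD busy until I3 writes@14
I5  is:16  ro:17  ex:18  wr:19
I6  is:17  ro:18  ex:23  wr:24
I7  is:21  ro:25  ex:28  wr:29  — struct: FPADD busy until I4 writes@20, RAW R3: wait I6 write@24

I4 = (15, 16, 19, 20)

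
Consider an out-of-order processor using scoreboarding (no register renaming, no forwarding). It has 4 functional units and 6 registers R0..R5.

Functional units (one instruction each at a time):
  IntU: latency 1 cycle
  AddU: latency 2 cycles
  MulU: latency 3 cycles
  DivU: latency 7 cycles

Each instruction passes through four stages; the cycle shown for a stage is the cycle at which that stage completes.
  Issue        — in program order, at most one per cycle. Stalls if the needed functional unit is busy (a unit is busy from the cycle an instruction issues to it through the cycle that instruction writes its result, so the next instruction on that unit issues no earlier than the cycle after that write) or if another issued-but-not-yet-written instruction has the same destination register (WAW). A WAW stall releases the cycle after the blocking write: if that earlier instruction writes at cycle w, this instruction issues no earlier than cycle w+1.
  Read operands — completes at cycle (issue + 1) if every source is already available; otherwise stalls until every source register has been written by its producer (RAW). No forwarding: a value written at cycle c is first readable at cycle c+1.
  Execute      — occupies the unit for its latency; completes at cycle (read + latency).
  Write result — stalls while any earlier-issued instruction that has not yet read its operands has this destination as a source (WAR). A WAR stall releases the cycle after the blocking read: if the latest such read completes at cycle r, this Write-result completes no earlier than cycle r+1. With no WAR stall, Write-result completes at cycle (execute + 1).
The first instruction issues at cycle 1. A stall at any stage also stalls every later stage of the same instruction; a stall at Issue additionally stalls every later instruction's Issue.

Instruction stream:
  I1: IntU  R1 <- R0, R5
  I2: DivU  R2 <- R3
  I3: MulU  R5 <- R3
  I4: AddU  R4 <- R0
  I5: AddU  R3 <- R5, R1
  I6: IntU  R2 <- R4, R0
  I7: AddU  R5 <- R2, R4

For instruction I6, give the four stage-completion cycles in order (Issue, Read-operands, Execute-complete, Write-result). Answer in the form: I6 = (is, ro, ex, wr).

I6 = (12, 13, 14, 15)

c1: I1 dispatched to IntU
c2: I1 operands ready; I2 dispatched to DivU
c3: I1 complete; I2 operands ready; I3 dispatched to MulU
c4: R1←I1; I3 operands ready; I4 dispatched to AddU
c5: I4 operands ready
c7: I3 complete; I4 complete
c8: R5←I3; R4←I4
c9: I5 dispatched to AddU
c10: I2 complete; I5 operands ready
c11: R2←I2
c12: I5 complete; I6 dispatched to IntU
c13: R3←I5; I6 operands ready
c14: I6 complete; I7 dispatched to AddU
c15: R2←I6
c16: I7 operands ready
c18: I7 complete
c19: R5←I7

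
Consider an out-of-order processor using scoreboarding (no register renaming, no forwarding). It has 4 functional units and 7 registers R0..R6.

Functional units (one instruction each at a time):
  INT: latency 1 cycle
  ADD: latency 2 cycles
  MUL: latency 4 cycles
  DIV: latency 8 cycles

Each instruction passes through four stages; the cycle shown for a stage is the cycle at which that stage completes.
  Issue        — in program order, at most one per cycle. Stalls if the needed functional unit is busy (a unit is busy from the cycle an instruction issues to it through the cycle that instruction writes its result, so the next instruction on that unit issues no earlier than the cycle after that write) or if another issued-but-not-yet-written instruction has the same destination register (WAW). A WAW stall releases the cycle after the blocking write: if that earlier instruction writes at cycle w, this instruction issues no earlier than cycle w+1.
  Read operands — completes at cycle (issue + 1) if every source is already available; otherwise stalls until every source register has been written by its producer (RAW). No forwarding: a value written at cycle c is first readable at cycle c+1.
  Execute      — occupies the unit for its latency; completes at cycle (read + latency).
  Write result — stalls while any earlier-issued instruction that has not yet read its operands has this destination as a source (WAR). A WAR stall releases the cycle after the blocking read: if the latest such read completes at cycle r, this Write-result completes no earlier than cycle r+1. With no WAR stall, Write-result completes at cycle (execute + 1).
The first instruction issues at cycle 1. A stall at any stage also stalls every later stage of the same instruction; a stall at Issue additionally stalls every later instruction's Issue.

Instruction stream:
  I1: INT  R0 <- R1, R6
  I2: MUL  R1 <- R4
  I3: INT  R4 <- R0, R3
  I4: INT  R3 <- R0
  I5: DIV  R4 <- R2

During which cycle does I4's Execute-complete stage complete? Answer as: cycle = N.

[1] I1 issues→INT
[2] I1 reads | I2 issues→MUL
[3] I1 exec-done | I2 reads
[4] I1 writes R0
[5] I3 issues→INT
[6] I3 reads
[7] I2 exec-done | I3 exec-done
[8] I2 writes R1 | I3 writes R4
[9] I4 issues→INT
[10] I4 reads | I5 issues→DIV
[11] I4 exec-done | I5 reads
[12] I4 writes R3
[19] I5 exec-done
[20] I5 writes R4

cycle = 11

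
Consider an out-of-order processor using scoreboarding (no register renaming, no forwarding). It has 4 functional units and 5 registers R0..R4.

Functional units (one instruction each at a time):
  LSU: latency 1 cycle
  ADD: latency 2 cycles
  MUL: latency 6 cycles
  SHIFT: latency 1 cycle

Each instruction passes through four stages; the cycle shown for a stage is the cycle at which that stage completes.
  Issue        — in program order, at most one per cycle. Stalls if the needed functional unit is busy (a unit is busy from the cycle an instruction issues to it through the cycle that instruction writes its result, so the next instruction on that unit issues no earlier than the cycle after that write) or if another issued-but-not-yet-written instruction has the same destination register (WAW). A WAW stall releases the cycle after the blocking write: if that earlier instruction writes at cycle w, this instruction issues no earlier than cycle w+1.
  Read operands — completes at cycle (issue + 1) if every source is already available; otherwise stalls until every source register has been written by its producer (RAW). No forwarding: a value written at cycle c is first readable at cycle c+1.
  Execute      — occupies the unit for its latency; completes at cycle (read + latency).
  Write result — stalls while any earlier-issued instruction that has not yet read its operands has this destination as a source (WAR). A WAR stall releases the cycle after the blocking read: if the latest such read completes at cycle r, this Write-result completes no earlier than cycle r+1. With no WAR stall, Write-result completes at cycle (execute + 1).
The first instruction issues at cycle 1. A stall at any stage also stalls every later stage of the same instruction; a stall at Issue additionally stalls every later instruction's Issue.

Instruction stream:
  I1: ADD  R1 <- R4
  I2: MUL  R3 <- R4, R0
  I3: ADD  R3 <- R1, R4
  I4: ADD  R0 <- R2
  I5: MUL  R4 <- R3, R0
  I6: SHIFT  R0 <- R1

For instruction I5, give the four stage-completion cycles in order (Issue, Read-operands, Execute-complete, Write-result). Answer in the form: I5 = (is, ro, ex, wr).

I5 = (17, 21, 27, 28)

[1] issue I1 (ADD)
[2] I1 read-ops, issue I2 (MUL)
[3] I2 read-ops
[4] I1 finished on ADD
[5] I1→R1
[9] I2 finished on MUL
[10] I2→R3
[11] issue I3 (ADD)
[12] I3 read-ops
[14] I3 finished on ADD
[15] I3→R3
[16] issue I4 (ADD)
[17] I4 read-ops, issue I5 (MUL)
[19] I4 finished on ADD
[20] I4→R0
[21] I5 read-ops, issue I6 (SHIFT)
[22] I6 read-ops
[23] I6 finished on SHIFT
[24] I6→R0
[27] I5 finished on MUL
[28] I5→R4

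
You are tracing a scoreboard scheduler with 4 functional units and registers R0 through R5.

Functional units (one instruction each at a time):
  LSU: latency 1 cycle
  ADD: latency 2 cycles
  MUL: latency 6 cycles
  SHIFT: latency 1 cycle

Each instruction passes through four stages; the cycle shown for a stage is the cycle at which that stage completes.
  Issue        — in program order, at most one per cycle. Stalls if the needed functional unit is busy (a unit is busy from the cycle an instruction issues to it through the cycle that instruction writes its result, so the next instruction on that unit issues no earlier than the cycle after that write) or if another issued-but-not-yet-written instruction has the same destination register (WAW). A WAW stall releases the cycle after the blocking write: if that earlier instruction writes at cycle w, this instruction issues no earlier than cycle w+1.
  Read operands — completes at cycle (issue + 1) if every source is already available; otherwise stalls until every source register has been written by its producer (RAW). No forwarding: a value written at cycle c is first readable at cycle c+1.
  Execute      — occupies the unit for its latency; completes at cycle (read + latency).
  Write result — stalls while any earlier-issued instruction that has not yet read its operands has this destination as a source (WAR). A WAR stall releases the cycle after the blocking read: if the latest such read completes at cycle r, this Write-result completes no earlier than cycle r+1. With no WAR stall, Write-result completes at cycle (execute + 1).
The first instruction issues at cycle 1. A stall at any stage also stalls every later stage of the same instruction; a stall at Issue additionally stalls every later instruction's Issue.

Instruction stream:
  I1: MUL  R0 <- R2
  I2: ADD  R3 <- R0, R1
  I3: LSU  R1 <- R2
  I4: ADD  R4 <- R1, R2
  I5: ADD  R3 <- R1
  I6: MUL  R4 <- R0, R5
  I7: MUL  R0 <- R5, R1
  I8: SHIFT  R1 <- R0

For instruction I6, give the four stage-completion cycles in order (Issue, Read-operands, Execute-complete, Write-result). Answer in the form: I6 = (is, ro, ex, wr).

I1 -> (1, 2, 8, 9)
I2 -> (2, 10, 12, 13)  // RAW R0: wait I1 write@9
I3 -> (3, 4, 5, 11)  // WAR R1: wait I2 read@10
I4 -> (14, 15, 17, 18)  // struct: ADD busy until I2 writes@13
I5 -> (19, 20, 22, 23)  // struct: ADD busy until I4 writes@18
I6 -> (20, 21, 27, 28)
I7 -> (29, 30, 36, 37)  // struct: MUL busy until I6 writes@28
I8 -> (30, 38, 39, 40)  // RAW R0: wait I7 write@37

I6 = (20, 21, 27, 28)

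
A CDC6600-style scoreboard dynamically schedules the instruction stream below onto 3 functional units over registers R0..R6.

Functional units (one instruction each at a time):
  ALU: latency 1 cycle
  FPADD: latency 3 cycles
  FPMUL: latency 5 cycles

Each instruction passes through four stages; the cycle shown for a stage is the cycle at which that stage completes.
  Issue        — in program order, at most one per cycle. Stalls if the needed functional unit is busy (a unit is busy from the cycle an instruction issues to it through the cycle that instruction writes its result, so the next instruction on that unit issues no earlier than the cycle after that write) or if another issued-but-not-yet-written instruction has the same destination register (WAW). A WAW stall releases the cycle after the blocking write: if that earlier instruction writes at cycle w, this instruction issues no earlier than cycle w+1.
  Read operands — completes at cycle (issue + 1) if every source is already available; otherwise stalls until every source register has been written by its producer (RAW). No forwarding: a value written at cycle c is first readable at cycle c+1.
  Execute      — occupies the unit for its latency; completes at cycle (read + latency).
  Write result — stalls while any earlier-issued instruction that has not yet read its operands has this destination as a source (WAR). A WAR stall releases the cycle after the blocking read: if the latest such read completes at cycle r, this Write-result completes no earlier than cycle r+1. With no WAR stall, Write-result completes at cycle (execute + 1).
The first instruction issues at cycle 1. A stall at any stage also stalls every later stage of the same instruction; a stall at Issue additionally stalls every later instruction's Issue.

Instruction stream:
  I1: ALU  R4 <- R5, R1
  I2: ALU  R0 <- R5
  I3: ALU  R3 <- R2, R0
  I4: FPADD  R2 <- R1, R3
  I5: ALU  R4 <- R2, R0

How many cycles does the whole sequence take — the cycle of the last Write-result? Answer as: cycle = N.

1) issue 1, read 2, done 3, write 4
2) issue 5, read 6, done 7, write 8  <struct: ALU busy until I1 writes@4>
3) issue 9, read 10, done 11, write 12  <struct: ALU busy until I2 writes@8>
4) issue 10, read 13, done 16, write 17  <RAW R3: wait I3 write@12>
5) issue 13, read 18, done 19, write 20  <struct: ALU busy until I3 writes@12 / RAW R2: wait I4 write@17>

cycle = 20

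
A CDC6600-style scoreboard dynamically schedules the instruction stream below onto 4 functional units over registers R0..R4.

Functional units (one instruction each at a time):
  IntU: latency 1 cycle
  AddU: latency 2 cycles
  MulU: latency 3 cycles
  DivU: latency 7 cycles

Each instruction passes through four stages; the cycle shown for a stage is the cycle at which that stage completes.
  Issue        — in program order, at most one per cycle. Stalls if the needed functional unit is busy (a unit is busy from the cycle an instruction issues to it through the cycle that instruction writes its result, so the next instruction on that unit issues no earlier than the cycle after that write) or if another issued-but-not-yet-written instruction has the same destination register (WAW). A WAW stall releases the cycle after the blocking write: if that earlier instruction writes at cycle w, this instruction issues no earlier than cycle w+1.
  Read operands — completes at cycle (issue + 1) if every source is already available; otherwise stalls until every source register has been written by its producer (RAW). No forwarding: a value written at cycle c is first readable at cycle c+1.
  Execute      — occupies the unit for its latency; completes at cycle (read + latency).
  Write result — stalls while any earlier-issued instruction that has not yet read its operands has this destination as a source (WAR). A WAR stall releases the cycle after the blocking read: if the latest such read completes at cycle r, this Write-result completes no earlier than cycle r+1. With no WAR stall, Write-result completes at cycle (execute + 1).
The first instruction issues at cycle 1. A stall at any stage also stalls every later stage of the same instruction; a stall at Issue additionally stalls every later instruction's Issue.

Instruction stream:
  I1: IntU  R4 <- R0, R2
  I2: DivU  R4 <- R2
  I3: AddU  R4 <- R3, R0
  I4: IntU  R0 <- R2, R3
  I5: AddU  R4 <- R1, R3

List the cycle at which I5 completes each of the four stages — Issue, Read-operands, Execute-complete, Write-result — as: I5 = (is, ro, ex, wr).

1) issue 1, read 2, done 3, write 4
2) issue 5, read 6, done 13, write 14  <WAW R4: wait I1 write@4>
3) issue 15, read 16, done 18, write 19  <WAW R4: wait I2 write@14>
4) issue 16, read 17, done 18, write 19
5) issue 20, read 21, done 23, write 24  <struct: AddU busy until I3 writes@19>

I5 = (20, 21, 23, 24)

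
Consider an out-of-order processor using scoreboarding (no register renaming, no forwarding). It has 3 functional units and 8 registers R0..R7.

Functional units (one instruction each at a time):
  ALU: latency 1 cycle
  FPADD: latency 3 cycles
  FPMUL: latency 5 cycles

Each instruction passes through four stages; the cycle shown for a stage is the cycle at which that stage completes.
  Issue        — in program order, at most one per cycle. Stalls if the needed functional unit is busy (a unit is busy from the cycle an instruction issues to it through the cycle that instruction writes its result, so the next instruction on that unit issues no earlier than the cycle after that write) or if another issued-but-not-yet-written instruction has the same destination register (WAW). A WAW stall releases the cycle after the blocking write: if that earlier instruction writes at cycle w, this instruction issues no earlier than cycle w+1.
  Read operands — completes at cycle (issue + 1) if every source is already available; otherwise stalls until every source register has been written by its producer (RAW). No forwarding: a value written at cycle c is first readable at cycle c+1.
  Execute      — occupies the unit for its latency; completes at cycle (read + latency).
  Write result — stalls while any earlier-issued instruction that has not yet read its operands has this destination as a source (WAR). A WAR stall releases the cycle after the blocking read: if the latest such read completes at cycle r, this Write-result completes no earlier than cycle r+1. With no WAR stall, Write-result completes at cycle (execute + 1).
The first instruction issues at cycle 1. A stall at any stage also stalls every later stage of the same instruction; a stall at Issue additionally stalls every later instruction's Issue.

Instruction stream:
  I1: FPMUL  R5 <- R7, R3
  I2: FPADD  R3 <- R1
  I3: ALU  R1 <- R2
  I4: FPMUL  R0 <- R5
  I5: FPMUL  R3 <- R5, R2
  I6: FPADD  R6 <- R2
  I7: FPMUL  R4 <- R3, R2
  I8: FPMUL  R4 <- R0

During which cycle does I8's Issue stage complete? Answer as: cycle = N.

cycle = 33

I1  is:1  ro:2  ex:7  wr:8
I2  is:2  ro:3  ex:6  wr:7
I3  is:3  ro:4  ex:5  wr:6
I4  is:9  ro:10  ex:15  wr:16  — struct: FPMUL busy until I1 writes@8
I5  is:17  ro:18  ex:23  wr:24  — struct: FPMUL busy until I4 writes@16
I6  is:18  ro:19  ex:22  wr:23
I7  is:25  ro:26  ex:31  wr:32  — struct: FPMUL busy until I5 writes@24
I8  is:33  ro:34  ex:39  wr:40  — struct: FPMUL busy until I7 writes@32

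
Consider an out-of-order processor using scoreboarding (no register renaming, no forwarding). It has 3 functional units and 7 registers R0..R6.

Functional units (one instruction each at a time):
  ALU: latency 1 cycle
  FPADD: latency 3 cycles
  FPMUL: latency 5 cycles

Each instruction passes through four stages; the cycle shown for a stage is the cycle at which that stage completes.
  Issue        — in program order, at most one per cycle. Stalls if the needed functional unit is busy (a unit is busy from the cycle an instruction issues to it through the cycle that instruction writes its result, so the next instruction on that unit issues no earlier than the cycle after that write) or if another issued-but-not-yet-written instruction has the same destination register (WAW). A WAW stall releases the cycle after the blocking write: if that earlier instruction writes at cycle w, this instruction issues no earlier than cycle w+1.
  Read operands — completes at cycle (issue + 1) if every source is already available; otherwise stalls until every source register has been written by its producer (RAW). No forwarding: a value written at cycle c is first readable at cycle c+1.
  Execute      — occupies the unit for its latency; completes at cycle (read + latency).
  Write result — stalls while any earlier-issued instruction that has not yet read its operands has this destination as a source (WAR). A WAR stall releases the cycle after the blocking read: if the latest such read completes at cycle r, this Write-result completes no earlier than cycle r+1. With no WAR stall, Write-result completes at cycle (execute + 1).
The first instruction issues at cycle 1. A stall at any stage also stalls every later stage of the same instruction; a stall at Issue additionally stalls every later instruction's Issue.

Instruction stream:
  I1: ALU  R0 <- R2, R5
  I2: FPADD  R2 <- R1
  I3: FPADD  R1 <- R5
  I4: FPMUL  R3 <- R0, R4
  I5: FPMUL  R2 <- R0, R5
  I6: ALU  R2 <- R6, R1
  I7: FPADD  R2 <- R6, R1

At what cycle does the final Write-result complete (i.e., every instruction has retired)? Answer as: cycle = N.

cycle = 34

1) issue 1, read 2, done 3, write 4
2) issue 2, read 3, done 6, write 7
3) issue 8, read 9, done 12, write 13  <struct: FPADD busy until I2 writes@7>
4) issue 9, read 10, done 15, write 16
5) issue 17, read 18, done 23, write 24  <struct: FPMUL busy until I4 writes@16>
6) issue 25, read 26, done 27, write 28  <WAW R2: wait I5 write@24>
7) issue 29, read 30, done 33, write 34  <WAW R2: wait I6 write@28>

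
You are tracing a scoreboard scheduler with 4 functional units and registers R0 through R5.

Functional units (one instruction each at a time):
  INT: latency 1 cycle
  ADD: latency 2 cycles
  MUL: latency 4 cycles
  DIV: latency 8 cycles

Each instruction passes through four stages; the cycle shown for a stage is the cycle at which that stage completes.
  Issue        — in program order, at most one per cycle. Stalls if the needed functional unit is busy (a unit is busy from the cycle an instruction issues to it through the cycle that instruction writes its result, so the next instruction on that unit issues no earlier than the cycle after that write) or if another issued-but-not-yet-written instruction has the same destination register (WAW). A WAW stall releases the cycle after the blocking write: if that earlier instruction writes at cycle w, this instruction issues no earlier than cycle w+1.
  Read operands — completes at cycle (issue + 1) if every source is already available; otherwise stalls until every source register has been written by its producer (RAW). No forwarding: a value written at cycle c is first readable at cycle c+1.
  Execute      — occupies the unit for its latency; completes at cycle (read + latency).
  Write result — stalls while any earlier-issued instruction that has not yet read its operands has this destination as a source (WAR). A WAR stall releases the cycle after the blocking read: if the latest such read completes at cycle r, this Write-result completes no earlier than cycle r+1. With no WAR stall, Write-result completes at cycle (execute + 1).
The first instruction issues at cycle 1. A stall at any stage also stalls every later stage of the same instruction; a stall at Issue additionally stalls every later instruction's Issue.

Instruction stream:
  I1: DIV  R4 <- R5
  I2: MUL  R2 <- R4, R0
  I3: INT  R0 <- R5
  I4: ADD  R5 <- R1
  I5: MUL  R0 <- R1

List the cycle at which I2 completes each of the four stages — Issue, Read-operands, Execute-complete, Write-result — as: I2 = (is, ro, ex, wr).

I2 = (2, 12, 16, 17)

c1: I1→DIV
c2: I1 RO; I2→MUL
c3: I3→INT
c4: I3 RO; I4→ADD
c5: I3 EX; I4 RO
c7: I4 EX
c8: I4 WR R5
c10: I1 EX
c11: I1 WR R4
c12: I2 RO
c13: I3 WR R0
c16: I2 EX
c17: I2 WR R2
c18: I5→MUL
c19: I5 RO
c23: I5 EX
c24: I5 WR R0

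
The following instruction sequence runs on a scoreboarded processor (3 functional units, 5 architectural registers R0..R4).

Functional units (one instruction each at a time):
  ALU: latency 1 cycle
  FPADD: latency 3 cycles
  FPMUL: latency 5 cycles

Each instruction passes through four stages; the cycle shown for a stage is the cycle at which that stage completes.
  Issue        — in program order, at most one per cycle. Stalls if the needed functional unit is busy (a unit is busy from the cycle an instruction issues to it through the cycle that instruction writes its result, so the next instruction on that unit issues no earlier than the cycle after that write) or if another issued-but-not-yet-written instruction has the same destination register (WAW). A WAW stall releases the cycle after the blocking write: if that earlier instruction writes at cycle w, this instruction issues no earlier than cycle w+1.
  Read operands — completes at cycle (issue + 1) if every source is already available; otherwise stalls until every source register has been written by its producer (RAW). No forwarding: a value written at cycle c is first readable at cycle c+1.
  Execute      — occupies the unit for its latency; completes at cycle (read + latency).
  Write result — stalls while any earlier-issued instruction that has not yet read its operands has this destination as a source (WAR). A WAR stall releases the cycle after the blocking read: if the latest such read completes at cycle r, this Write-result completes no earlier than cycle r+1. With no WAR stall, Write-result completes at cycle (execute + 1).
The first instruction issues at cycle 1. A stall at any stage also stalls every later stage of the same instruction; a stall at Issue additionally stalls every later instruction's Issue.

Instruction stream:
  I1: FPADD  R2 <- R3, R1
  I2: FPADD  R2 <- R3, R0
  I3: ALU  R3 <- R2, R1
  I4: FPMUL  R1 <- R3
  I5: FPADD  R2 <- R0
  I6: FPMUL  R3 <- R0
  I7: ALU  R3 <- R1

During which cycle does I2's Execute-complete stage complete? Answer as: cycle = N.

cycle = 11

c1: issue I1 (FPADD)
c2: I1 read-ops
c5: I1 finished on FPADD
c6: I1→R2
c7: issue I2 (FPADD)
c8: I2 read-ops | issue I3 (ALU)
c9: issue I4 (FPMUL)
c11: I2 finished on FPADD
c12: I2→R2
c13: I3 read-ops | issue I5 (FPADD)
c14: I3 finished on ALU | I5 read-ops
c15: I3→R3
c16: I4 read-ops
c17: I5 finished on FPADD
c18: I5→R2
c21: I4 finished on FPMUL
c22: I4→R1
c23: issue I6 (FPMUL)
c24: I6 read-ops
c29: I6 finished on FPMUL
c30: I6→R3
c31: issue I7 (ALU)
c32: I7 read-ops
c33: I7 finished on ALU
c34: I7→R3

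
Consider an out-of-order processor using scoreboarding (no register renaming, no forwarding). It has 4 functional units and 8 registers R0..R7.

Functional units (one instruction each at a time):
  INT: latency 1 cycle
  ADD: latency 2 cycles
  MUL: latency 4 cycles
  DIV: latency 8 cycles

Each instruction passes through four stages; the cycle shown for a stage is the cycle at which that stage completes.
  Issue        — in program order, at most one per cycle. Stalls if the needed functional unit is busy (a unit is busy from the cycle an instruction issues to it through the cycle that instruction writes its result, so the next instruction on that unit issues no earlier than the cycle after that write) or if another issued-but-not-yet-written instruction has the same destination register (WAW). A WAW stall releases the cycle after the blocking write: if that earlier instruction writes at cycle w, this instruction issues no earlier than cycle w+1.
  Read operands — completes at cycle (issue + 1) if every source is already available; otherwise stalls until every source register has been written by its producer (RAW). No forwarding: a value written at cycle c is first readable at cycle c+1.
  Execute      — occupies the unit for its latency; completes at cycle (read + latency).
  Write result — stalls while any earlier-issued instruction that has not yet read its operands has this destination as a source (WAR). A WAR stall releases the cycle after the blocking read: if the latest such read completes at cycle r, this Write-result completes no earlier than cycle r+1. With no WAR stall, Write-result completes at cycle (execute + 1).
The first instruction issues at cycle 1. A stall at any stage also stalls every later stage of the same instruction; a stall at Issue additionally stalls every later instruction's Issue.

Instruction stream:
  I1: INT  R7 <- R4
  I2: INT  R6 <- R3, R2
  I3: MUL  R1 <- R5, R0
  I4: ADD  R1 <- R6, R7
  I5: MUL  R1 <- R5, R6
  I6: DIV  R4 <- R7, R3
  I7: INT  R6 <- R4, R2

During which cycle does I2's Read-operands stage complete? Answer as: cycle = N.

cycle = 6

[1] I1 dispatched to INT
[2] I1 operands ready
[3] I1 complete
[4] R7←I1
[5] I2 dispatched to INT
[6] I2 operands ready · I3 dispatched to MUL
[7] I2 complete · I3 operands ready
[8] R6←I2
[11] I3 complete
[12] R1←I3
[13] I4 dispatched to ADD
[14] I4 operands ready
[16] I4 complete
[17] R1←I4
[18] I5 dispatched to MUL
[19] I5 operands ready · I6 dispatched to DIV
[20] I6 operands ready · I7 dispatched to INT
[23] I5 complete
[24] R1←I5
[28] I6 complete
[29] R4←I6
[30] I7 operands ready
[31] I7 complete
[32] R6←I7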